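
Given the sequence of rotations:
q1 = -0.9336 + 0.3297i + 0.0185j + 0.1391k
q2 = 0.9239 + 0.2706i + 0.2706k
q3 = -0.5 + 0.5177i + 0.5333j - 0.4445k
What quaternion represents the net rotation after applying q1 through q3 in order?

q2 · q1 = -0.9894 + 0.047i + 0.0687j - 0.1191k
q3 · q2 · q1 = 0.3808 - 0.5687i - 0.5212j + 0.5098k
0.3808 - 0.5687i - 0.5212j + 0.5098k


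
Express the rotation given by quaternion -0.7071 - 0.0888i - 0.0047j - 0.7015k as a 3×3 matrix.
[[0.0158, -0.9912, 0.1312], [0.9929, 0, -0.119], [0.1179, 0.1322, 0.9842]]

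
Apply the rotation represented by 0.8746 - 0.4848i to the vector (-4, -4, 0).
(-4, -2.12, 3.392)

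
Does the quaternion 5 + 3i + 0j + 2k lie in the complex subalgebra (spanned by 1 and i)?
No. The quaternion 5 + 3i + 2k has j-coefficient y = 0 and k-coefficient z = 2, not both zero, so it does not lie in the complex subalgebra spanned by 1 and i.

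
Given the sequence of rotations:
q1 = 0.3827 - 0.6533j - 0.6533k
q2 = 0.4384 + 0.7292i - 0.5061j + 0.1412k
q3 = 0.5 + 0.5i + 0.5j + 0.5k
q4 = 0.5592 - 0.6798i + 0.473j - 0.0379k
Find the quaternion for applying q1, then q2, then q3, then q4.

q2 · q1 = -0.0706 + 0.7019i - 0.0037j - 0.7088k
q3 · q2 · q1 = -0.03 - 0.0369i + 0.6682j - 0.7425k
q4 · q3 · q2 · q1 = -0.3861 - 0.3261i - 0.1439j - 0.8509k
-0.3861 - 0.3261i - 0.1439j - 0.8509k


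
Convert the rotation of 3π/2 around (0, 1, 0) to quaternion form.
-0.7071 + 0.7071j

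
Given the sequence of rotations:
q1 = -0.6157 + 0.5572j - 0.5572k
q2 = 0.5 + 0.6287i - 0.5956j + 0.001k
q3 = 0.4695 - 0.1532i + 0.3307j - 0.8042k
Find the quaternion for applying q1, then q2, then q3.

q2 · q1 = 0.0246 - 0.0558i + 0.9956j + 0.0711k
q3 · q2 · q1 = -0.2691 + 0.7942i + 0.5313j - 0.1205k
-0.2691 + 0.7942i + 0.5313j - 0.1205k


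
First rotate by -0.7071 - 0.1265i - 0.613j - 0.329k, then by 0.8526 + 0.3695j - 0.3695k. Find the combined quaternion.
-0.4979 - 0.4559i - 0.7372j + 0.0275k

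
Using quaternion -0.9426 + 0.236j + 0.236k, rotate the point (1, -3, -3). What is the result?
(0.777, -3.445, -2.555)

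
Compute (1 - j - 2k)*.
1 + j + 2k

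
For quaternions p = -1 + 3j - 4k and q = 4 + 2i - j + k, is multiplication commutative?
No: pq = 3 - 3i + 5j - 23k ≠ 3 - i + 21j - 11k = qp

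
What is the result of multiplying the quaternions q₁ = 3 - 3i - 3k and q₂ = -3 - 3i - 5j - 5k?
-33 - 15i - 21j + 9k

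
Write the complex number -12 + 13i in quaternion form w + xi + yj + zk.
-12 + 13i + 0j + 0k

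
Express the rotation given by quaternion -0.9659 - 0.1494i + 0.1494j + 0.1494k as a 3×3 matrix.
[[0.9107, 0.244, -0.3333], [-0.3333, 0.9107, -0.244], [0.244, 0.3333, 0.9107]]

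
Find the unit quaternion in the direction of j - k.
0.7071j - 0.7071k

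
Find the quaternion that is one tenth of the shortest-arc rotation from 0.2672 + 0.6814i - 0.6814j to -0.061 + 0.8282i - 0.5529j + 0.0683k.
0.2354 + 0.7012i - 0.673j + 0.007k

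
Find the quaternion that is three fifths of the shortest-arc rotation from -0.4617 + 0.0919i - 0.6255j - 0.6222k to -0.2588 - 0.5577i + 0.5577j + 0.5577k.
-0.0376 + 0.4067i - 0.6462j - 0.6447k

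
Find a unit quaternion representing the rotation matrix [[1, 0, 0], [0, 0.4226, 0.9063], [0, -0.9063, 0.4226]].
0.8434 - 0.5373i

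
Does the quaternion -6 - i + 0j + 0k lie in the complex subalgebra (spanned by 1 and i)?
Yes. The quaternion -6 - i has j- and k-coefficients y = z = 0, so it lies in the complex subalgebra spanned by 1 and i.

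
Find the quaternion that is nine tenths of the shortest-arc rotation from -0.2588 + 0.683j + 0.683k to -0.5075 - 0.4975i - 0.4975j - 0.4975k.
0.4415 + 0.4628i + 0.5436j + 0.5436k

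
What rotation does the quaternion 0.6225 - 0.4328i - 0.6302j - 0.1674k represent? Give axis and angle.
axis = (-0.553, -0.8052, -0.2139), θ = 103°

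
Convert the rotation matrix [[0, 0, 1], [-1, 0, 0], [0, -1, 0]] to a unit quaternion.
-0.5 + 0.5i - 0.5j + 0.5k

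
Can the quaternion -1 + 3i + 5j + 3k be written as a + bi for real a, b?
No. The quaternion -1 + 3i + 5j + 3k has j-coefficient y = 5 and k-coefficient z = 3, not both zero, so it does not lie in the complex subalgebra spanned by 1 and i.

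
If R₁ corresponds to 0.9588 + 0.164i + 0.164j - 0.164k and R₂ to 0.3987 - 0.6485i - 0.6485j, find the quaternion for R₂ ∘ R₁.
0.595 - 0.45i - 0.6627j - 0.0654k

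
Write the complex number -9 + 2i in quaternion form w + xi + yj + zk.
-9 + 2i + 0j + 0k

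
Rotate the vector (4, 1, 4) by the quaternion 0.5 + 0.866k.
(-2.866, 2.964, 4)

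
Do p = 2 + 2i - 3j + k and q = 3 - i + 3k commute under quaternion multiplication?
No: pq = 5 - 5i - 16j + 6k ≠ 5 + 13i - 2j + 12k = qp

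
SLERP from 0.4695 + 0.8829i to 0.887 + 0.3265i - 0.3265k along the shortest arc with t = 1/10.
0.5298 + 0.8473i - 0.0363k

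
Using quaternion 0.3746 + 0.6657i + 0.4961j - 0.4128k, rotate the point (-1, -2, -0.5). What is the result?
(-2.018, 0.557, 0.932)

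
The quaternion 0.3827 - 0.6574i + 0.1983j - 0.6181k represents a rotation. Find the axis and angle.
axis = (-0.7116, 0.2146, -0.669), θ = 3π/4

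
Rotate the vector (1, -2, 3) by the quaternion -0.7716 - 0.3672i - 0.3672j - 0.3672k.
(3.564, -0.976, -0.588)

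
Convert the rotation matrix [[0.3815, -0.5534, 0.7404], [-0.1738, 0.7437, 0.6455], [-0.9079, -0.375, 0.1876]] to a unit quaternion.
0.7604 - 0.3355i + 0.5419j + 0.1248k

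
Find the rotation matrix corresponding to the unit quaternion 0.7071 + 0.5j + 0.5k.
[[0, -0.7071, 0.7071], [0.7071, 0.5, 0.5], [-0.7071, 0.5, 0.5]]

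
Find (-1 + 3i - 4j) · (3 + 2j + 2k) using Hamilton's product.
5 + i - 20j + 4k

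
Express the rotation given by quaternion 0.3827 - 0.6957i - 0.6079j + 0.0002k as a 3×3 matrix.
[[0.2609, 0.8457, -0.4656], [0.846, 0.032, 0.5322], [0.465, -0.5327, -0.7071]]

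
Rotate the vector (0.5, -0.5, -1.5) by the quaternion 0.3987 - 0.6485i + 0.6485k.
(1.6, -0.176, -0.4)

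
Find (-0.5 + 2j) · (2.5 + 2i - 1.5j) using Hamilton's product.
1.75 - i + 5.75j - 4k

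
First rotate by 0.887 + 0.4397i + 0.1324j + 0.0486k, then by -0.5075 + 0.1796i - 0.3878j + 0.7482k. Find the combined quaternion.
-0.5141 - 0.1818i - 0.0909j + 0.8333k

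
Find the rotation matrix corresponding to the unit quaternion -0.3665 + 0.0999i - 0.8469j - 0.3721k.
[[-0.7114, -0.442, 0.5464], [0.1035, 0.7031, 0.7035], [-0.6951, 0.557, -0.4544]]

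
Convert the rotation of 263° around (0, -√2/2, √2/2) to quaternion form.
-0.6626 - 0.5296j + 0.5296k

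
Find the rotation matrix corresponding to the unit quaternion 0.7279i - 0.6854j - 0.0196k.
[[0.0597, -0.9978, -0.0285], [-0.9978, -0.0604, 0.0269], [-0.0285, 0.0269, -0.9992]]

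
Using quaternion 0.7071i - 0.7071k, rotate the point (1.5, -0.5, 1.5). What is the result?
(-1.5, 0.5, -1.5)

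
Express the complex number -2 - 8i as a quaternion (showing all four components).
-2 - 8i + 0j + 0k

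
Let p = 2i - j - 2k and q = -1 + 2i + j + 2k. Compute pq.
1 - 2i - 7j + 6k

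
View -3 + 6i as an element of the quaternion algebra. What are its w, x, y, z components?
-3 + 6i + 0j + 0k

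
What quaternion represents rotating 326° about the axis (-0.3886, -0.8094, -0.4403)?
-0.9563 - 0.1136i - 0.2366j - 0.1287k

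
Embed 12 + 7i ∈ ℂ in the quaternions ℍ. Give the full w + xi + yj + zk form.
12 + 7i + 0j + 0k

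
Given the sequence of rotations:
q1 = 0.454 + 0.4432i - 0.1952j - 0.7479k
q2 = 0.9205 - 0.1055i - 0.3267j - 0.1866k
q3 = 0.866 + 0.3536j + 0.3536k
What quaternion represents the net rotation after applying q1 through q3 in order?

q2 · q1 = 0.2613 + 0.568i - 0.4896j - 0.6078k
q3 · q2 · q1 = 0.6143 + 0.4501i - 0.1308j - 0.6348k
0.6143 + 0.4501i - 0.1308j - 0.6348k


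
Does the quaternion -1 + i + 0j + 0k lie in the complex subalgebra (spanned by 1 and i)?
Yes. The quaternion -1 + i has j- and k-coefficients y = z = 0, so it lies in the complex subalgebra spanned by 1 and i.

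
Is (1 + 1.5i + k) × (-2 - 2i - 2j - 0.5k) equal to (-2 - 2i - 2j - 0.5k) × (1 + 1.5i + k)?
No: pq = 1.5 - 3i - 3.25j - 5.5k ≠ 1.5 - 7i - 0.75j + 0.5k = qp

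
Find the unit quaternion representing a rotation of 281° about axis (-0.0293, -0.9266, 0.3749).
-0.7716 - 0.0186i - 0.5894j + 0.2385k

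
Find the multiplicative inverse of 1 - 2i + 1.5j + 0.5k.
0.1333 + 0.2667i - 0.2j - 0.0667k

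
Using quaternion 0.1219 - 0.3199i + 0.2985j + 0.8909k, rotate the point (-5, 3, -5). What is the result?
(5.09, -5.557, 1.49)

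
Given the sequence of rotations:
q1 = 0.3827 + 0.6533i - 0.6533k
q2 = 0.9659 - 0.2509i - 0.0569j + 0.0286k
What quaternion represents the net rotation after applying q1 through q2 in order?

q2 · q1 = 0.5522 + 0.5722i - 0.167j - 0.5829k
0.5522 + 0.5722i - 0.167j - 0.5829k


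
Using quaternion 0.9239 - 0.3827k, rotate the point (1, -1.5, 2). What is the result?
(-0.354, -1.768, 2)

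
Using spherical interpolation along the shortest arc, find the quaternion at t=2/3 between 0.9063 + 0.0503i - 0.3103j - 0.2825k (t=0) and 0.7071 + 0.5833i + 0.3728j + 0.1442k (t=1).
0.879 + 0.4512i + 0.1539j - 0.0043k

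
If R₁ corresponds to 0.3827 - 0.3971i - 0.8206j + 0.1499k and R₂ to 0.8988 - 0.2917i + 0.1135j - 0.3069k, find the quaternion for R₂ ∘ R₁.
0.3673 - 0.7034i - 0.5285j + 0.3017k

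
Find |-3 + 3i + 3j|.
√27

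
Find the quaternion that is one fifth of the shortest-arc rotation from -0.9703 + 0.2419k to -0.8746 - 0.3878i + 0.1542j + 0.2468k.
-0.9653 - 0.0799i + 0.0318j + 0.2466k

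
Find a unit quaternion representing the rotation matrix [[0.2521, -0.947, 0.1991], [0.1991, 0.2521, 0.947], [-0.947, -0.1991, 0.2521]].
0.6626 - 0.4324i + 0.4324j + 0.4324k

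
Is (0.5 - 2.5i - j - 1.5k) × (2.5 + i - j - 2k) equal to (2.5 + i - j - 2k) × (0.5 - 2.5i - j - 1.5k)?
No: pq = -0.25 - 5.25i - 9.5j - 1.25k ≠ -0.25 - 6.25i + 3.5j - 8.25k = qp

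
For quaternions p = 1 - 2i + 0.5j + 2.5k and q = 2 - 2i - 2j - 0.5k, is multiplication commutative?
No: pq = 0.25 - 1.25i - 7j + 9.5k ≠ 0.25 - 10.75i + 5j - 0.5k = qp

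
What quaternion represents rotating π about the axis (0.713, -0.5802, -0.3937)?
0.713i - 0.5802j - 0.3937k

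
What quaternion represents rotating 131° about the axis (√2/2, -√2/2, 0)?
0.4147 + 0.6434i - 0.6434j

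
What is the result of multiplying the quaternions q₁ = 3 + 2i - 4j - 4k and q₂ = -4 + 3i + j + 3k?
-2 - 7i + j + 39k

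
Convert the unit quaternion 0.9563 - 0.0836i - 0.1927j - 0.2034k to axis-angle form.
axis = (-0.2859, -0.659, -0.6956), θ = 34°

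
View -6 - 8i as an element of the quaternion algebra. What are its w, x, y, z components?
-6 - 8i + 0j + 0k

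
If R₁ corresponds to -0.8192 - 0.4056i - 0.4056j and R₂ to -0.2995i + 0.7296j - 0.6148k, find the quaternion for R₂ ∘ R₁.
0.1744 - 0.004i - 0.3483j + 0.921k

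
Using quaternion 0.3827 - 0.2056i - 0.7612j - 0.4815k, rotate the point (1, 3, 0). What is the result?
(1.422, 1.3, 2.508)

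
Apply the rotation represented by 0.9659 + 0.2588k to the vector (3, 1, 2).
(2.098, 2.366, 2)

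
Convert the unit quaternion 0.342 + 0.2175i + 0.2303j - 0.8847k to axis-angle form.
axis = (0.2315, 0.2451, -0.9415), θ = 140°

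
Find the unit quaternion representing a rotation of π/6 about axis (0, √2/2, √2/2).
0.9659 + 0.183j + 0.183k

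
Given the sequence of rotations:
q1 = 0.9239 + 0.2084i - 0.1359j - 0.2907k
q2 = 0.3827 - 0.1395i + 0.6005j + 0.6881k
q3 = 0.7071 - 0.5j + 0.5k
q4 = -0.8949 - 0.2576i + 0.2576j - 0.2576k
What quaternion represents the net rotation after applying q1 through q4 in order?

q2 · q1 = 0.6643 - 0.1302i + 0.6056j + 0.4183k
q3 · q2 · q1 = 0.5634 - 0.604i + 0.031j + 0.5628k
q4 · q3 · q2 · q1 = -0.5228 + 0.5484i + 0.418j - 0.5012k
-0.5228 + 0.5484i + 0.418j - 0.5012k


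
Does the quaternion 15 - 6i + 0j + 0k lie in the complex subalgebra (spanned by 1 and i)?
Yes. The quaternion 15 - 6i has j- and k-coefficients y = z = 0, so it lies in the complex subalgebra spanned by 1 and i.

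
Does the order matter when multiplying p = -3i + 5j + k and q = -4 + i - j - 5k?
Yes: pq = 13 - 12i - 34j - 6k ≠ 13 + 36i - 6j - 2k = qp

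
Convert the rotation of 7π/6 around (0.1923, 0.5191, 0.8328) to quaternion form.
-0.2588 + 0.1857i + 0.5014j + 0.8044k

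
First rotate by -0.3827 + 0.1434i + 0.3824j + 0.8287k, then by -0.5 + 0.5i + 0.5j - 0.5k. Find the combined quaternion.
0.3428 + 0.3425i - 0.8686j - 0.1035k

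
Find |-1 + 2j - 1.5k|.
2.693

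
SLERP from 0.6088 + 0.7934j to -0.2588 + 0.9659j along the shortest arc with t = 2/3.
0.0436 + 0.999j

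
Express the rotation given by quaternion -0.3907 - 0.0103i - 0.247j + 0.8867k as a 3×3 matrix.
[[-0.6945, 0.698, 0.1747], [-0.6878, -0.5727, -0.4461], [-0.2113, -0.43, 0.8778]]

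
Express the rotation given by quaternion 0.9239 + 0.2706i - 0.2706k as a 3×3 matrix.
[[0.8536, 0.5, -0.1464], [-0.5, 0.7071, -0.5], [-0.1464, 0.5, 0.8536]]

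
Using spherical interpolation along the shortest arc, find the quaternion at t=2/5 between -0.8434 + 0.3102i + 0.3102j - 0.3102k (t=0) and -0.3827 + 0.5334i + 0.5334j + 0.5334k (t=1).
-0.7549 + 0.4629i + 0.4629j + 0.0404k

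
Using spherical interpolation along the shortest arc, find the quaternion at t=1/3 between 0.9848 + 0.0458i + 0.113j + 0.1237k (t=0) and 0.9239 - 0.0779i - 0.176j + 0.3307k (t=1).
0.9804 + 0.0044i + 0.0164j + 0.1963k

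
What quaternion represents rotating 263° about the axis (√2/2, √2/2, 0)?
-0.6626 + 0.5296i + 0.5296j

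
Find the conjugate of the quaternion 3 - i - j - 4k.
3 + i + j + 4k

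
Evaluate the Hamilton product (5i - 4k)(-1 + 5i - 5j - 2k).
-33 - 25i - 10j - 21k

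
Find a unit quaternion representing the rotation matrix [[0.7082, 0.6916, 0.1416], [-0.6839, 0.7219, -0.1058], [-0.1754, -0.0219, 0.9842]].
0.9239 + 0.0227i + 0.0858j - 0.3722k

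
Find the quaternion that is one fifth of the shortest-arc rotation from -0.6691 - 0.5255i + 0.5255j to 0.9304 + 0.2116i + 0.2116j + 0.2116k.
-0.7757 - 0.4906i + 0.3939j - 0.0483k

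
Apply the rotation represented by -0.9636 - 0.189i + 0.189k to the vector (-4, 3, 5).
(-2.979, 2.207, 6.021)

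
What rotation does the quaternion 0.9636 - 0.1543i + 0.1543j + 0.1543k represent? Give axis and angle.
axis = (-√3/3, √3/3, √3/3), θ = 31°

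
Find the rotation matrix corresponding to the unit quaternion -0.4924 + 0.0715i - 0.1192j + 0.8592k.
[[-0.5049, 0.8291, 0.2403], [-0.8632, -0.4867, -0.1344], [0.0055, -0.2752, 0.9614]]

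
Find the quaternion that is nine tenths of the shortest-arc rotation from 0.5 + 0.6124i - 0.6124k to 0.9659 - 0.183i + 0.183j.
0.9772 - 0.0947i + 0.173j - 0.0783k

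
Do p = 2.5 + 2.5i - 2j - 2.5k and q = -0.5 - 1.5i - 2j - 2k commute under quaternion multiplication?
No: pq = -6.5 - 6i + 4.75j - 11.75k ≠ -6.5 - 4i - 12.75j + 4.25k = qp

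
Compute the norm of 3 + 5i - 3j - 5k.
√68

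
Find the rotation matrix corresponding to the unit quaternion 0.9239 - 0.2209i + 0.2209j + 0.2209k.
[[0.8048, -0.5058, 0.3106], [0.3106, 0.8048, 0.5058], [-0.5058, -0.3106, 0.8048]]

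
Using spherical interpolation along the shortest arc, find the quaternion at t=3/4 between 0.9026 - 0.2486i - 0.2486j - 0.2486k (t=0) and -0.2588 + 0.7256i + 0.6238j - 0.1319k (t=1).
0.4756 - 0.6614i - 0.5789j + 0.0337k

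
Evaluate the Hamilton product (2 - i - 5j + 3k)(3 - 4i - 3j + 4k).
-25 - 22i - 29j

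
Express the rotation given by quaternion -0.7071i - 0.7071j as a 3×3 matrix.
[[0, 1, 0], [1, 0, 0], [0, 0, -1]]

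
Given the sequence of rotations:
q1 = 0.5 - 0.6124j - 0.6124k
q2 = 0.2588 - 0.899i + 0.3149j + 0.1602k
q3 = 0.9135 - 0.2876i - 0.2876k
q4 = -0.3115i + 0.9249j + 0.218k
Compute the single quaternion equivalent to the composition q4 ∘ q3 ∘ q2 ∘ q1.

q2 · q1 = 0.4204 - 0.5442i - 0.5516j + 0.4722k
q3 · q2 · q1 = 0.3633 - 0.7767i - 0.2116j + 0.4691k
q4 · q3 · q2 · q1 = -0.1485 + 0.3668i + 0.3128j + 0.8635k
-0.1485 + 0.3668i + 0.3128j + 0.8635k


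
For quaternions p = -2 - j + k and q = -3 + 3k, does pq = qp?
No: pq = 3 - 3i + 3j - 9k ≠ 3 + 3i + 3j - 9k = qp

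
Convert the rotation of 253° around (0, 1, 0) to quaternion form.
-0.5948 + 0.8039j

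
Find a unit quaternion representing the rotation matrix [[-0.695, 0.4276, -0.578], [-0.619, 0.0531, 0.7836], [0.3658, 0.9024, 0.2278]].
-0.3827 - 0.0776i + 0.6165j + 0.6837k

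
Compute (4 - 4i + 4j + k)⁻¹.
0.0816 + 0.0816i - 0.0816j - 0.0204k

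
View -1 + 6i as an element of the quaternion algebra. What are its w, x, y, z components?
-1 + 6i + 0j + 0k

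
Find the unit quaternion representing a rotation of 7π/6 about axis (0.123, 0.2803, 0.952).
-0.2588 + 0.1188i + 0.2707j + 0.9196k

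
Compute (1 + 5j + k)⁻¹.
0.037 - 0.1852j - 0.037k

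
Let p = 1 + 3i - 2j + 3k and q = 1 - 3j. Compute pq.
-5 + 12i - 5j - 6k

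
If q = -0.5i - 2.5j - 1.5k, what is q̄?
0.5i + 2.5j + 1.5k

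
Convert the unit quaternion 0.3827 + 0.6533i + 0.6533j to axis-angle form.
axis = (√2/2, √2/2, 0), θ = 3π/4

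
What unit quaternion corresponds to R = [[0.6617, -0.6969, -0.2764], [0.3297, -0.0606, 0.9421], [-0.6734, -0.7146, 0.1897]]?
0.6691 - 0.619i + 0.1483j + 0.3836k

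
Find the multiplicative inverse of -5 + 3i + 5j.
-0.0847 - 0.0508i - 0.0847j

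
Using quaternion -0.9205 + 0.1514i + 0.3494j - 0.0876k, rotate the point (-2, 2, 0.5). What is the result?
(-1.927, 1.452, -1.558)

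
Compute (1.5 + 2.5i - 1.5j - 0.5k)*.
1.5 - 2.5i + 1.5j + 0.5k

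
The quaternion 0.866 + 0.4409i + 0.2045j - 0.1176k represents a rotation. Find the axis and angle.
axis = (0.8817, 0.409, -0.2352), θ = π/3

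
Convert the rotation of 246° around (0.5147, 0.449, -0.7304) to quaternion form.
-0.5446 + 0.4317i + 0.3766j - 0.6126k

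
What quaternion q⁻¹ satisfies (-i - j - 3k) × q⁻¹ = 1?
0.0909i + 0.0909j + 0.2727k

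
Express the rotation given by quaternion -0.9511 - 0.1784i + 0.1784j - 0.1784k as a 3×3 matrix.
[[0.8727, -0.403, -0.2757], [0.2757, 0.8727, -0.403], [0.403, 0.2757, 0.8727]]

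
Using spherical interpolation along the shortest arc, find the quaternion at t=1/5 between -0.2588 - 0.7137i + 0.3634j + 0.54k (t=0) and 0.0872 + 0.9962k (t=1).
-0.2007 - 0.6109i + 0.3111j + 0.6998k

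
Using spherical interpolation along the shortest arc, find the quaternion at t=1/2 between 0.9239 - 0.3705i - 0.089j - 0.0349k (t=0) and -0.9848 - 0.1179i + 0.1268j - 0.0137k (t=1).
0.9851 - 0.1304i - 0.1114j - 0.0109k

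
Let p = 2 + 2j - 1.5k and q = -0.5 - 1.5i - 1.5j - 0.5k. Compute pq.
1.25 - 6.25i - 1.75j + 2.75k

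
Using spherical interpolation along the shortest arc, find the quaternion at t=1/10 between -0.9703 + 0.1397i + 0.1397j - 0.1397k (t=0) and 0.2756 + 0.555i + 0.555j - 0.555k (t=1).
-0.9959 + 0.0523i + 0.0523j - 0.0523k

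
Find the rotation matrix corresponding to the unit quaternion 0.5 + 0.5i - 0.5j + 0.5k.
[[0, -1, 0], [0, 0, -1], [1, 0, 0]]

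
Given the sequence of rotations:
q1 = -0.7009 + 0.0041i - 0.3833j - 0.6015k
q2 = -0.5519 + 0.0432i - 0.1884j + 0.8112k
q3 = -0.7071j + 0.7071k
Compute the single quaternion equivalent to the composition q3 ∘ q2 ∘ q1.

q2 · q1 = 0.8024 + 0.3917i + 0.3729j - 0.2524k
q3 · q2 · q1 = 0.4421 - 0.0852i - 0.2904j + 0.8443k
0.4421 - 0.0852i - 0.2904j + 0.8443k


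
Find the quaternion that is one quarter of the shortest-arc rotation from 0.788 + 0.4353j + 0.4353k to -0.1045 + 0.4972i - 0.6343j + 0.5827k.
0.7436 - 0.1791i + 0.6185j + 0.18k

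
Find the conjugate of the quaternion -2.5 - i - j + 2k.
-2.5 + i + j - 2k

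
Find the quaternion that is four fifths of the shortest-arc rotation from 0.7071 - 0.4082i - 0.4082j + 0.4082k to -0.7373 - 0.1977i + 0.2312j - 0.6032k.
0.7588 + 0.0747i - 0.2781j + 0.5841k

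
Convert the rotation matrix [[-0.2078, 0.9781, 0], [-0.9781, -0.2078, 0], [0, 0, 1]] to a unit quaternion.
0.6294 - 0.7771k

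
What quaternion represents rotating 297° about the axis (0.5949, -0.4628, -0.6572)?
-0.8526 + 0.3108i - 0.2418j - 0.3434k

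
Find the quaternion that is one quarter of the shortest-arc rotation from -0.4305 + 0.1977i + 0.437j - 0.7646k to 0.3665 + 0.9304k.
-0.4249 + 0.1512i + 0.3343j - 0.8275k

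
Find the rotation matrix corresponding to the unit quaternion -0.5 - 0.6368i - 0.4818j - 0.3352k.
[[0.311, 0.2784, 0.9087], [0.9488, -0.0357, -0.3138], [-0.0549, 0.9598, -0.2753]]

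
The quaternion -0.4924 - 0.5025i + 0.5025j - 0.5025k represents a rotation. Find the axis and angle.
axis = (-√3/3, √3/3, -√3/3), θ = 239°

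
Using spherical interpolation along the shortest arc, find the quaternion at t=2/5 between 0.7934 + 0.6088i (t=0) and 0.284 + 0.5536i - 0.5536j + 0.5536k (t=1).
0.6595 + 0.6602i - 0.2542j + 0.2542k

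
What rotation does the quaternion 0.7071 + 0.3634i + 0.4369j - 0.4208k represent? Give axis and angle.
axis = (0.5139, 0.6179, -0.5951), θ = π/2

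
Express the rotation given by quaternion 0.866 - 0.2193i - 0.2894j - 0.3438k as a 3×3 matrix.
[[0.5961, 0.7224, -0.3505], [-0.4685, 0.6674, 0.5788], [0.652, -0.1808, 0.7363]]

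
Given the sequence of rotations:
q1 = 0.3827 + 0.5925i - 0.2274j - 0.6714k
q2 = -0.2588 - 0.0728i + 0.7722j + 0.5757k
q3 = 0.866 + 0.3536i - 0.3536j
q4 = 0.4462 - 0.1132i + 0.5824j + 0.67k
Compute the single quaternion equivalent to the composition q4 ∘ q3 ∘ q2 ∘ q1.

q2 · q1 = 0.5062 - 0.5687i + 0.6466j - 0.0469k
q3 · q2 · q1 = 0.8681 - 0.2969i + 0.3975j - 0.0131k
q4 · q3 · q2 · q1 = 0.131 - 0.5047i + 0.4825j + 0.7037k
0.131 - 0.5047i + 0.4825j + 0.7037k


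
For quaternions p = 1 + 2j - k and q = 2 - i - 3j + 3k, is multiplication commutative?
No: pq = 11 + 2i + 2j + 3k ≠ 11 - 4i - k = qp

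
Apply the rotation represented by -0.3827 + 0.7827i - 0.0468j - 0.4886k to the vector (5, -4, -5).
(8.025, 1.09, -0.642)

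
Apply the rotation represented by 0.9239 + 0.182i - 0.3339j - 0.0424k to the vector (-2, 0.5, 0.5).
(-1.885, 0.711, -0.665)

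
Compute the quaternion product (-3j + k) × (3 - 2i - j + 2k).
-5 - 5i - 11j - 3k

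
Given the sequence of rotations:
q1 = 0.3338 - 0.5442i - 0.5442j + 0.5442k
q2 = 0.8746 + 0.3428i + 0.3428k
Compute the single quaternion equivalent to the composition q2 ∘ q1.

q2 · q1 = 0.2919 - 0.175i - 0.8491j + 0.4038k
0.2919 - 0.175i - 0.8491j + 0.4038k


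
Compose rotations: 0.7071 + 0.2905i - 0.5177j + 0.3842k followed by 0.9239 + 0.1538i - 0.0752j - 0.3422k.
0.7012 + 0.1711i - 0.69j + 0.0552k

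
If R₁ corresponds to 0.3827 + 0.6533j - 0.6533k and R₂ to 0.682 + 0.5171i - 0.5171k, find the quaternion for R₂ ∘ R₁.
-0.0768 + 0.5357i + 0.7834j - 0.3056k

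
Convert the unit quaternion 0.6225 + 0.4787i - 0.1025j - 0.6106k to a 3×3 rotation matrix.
[[0.2333, 0.6621, -0.7122], [-0.8583, -0.204, -0.4708], [-0.457, 0.7212, 0.5207]]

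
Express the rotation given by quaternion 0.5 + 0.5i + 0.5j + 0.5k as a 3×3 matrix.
[[0, 0, 1], [1, 0, 0], [0, 1, 0]]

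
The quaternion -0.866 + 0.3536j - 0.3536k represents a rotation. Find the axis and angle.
axis = (0, √2/2, -√2/2), θ = 5π/3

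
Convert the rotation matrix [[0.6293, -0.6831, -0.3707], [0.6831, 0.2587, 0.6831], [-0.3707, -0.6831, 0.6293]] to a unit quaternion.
0.7933 - 0.4305i + 0.4305k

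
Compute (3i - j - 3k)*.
-3i + j + 3k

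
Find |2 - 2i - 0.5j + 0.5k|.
2.915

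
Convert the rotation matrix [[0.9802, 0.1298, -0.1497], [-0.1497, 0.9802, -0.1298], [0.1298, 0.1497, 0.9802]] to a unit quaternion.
0.9925 + 0.0704i - 0.0704j - 0.0704k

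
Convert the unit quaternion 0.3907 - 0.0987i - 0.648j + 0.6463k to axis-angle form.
axis = (-0.1072, -0.704, 0.7021), θ = 134°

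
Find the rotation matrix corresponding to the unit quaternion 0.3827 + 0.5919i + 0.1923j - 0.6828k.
[[-0.0064, 0.7503, -0.6611], [-0.295, -0.6331, -0.7156], [-0.9555, 0.1904, 0.2254]]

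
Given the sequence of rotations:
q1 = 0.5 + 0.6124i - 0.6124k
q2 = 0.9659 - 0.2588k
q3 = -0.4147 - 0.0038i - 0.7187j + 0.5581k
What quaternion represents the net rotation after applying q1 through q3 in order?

q2 · q1 = 0.3245 + 0.5915i - 0.1585j - 0.7209k
q3 · q2 · q1 = 0.1561 + 0.36i + 0.1599j + 0.9058k
0.1561 + 0.36i + 0.1599j + 0.9058k


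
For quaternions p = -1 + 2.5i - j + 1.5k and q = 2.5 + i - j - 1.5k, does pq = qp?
No: pq = -3.75 + 8.25i + 3.75j + 3.75k ≠ -3.75 + 2.25i - 6.75j + 6.75k = qp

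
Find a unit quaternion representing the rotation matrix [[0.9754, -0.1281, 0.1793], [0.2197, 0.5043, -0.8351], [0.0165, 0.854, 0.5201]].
0.866 + 0.4876i + 0.047j + 0.1004k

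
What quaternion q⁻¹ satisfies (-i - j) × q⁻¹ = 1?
0.5i + 0.5j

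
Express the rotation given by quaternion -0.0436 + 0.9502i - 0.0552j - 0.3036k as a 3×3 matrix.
[[0.8096, -0.1314, -0.5721], [-0.0784, -0.9901, 0.1164], [-0.5818, -0.0493, -0.8119]]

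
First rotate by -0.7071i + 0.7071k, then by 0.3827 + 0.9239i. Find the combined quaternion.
0.6533 - 0.2706i - 0.6533j + 0.2706k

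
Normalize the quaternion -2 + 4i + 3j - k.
-0.3651 + 0.7303i + 0.5477j - 0.1826k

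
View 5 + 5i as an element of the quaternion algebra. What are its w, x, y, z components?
5 + 5i + 0j + 0k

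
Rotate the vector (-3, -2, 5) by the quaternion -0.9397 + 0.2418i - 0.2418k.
(-2.325, -0.623, 5.675)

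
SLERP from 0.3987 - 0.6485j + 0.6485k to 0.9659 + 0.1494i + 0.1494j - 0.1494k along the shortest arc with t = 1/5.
0.6303 + 0.0414i - 0.5482j + 0.5482k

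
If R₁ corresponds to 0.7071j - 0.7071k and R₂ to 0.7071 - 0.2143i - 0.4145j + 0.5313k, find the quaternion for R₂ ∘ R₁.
0.6688 - 0.0826i + 0.3485j - 0.6515k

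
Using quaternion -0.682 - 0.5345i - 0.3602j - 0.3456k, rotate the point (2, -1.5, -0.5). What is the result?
(0.702, 1.668, -1.795)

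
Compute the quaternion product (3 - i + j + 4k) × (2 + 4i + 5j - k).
9 - 11i + 32j - 4k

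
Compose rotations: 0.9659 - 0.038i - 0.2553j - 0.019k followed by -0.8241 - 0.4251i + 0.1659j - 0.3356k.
-0.7762 - 0.4681i + 0.3753j - 0.1937k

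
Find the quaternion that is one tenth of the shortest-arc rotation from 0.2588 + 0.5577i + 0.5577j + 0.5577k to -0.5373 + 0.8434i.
0.1756 + 0.6393i + 0.5294j + 0.5294k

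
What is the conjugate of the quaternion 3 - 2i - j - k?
3 + 2i + j + k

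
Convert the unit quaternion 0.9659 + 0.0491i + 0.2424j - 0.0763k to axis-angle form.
axis = (0.1897, 0.9365, -0.2948), θ = π/6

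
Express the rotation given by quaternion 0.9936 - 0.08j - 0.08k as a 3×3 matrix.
[[0.9744, 0.159, -0.159], [-0.159, 0.9872, 0.0128], [0.159, 0.0128, 0.9872]]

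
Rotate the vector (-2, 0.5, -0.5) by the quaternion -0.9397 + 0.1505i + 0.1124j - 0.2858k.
(-1.726, -0.856, -0.889)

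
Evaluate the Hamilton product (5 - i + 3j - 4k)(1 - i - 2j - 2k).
2 - 20i - 5j - 9k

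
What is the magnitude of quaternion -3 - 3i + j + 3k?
√28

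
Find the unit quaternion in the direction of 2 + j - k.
0.8165 + 0.4082j - 0.4082k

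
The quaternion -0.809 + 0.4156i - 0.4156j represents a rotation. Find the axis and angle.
axis = (√2/2, -√2/2, 0), θ = 288°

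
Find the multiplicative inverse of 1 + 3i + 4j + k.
0.037 - 0.1111i - 0.1481j - 0.037k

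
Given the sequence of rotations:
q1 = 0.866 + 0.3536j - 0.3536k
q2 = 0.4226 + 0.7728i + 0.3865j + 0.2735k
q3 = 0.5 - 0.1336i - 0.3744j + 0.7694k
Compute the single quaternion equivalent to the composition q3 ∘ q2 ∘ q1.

q2 · q1 = 0.326 + 0.4359i + 0.7574j + 0.3607k
q3 · q2 · q1 = 0.2273 - 0.5434i + 0.6402j + 0.4932k
0.2273 - 0.5434i + 0.6402j + 0.4932k


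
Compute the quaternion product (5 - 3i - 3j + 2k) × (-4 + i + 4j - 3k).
1 + 18i + 25j - 32k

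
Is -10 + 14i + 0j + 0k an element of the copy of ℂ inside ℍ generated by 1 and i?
Yes. The quaternion -10 + 14i has j- and k-coefficients y = z = 0, so it lies in the complex subalgebra spanned by 1 and i.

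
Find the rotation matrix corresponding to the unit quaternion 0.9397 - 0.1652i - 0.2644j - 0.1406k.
[[0.8206, 0.3516, -0.4505], [-0.1769, 0.9059, 0.3848], [0.5434, -0.2361, 0.8056]]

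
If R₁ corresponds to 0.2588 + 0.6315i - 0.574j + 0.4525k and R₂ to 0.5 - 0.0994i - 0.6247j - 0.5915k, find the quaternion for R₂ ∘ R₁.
0.1012 - 0.3322i - 0.7772j + 0.5247k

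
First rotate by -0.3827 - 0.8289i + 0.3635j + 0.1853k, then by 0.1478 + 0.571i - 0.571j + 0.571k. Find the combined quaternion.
0.5185 - 0.6544i - 0.3069j - 0.4569k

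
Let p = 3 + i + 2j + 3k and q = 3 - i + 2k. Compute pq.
4 + 4i + j + 17k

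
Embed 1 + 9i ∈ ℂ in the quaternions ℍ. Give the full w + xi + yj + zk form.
1 + 9i + 0j + 0k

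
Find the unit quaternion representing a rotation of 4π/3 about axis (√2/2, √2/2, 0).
-0.5 + 0.6124i + 0.6124j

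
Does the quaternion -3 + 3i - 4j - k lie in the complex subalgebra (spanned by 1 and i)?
No. The quaternion -3 + 3i - 4j - k has j-coefficient y = -4 and k-coefficient z = -1, not both zero, so it does not lie in the complex subalgebra spanned by 1 and i.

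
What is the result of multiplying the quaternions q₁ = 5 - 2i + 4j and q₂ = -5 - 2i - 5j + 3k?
-9 + 12i - 39j + 33k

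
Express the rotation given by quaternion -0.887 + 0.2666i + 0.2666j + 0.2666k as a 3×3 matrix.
[[0.7157, 0.6151, -0.3308], [-0.3308, 0.7157, 0.6151], [0.6151, -0.3308, 0.7157]]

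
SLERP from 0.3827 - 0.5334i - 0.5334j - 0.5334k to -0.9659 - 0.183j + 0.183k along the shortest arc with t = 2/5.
0.7473 - 0.3765i - 0.2861j - 0.4669k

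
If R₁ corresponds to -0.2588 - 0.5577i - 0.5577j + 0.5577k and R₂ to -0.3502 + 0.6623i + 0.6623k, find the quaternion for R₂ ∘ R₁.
0.0906 + 0.3933i - 0.5434j - 0.7361k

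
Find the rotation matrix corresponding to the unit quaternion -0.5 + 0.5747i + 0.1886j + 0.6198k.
[[0.1606, 0.8366, 0.5238], [-0.403, -0.4289, 0.8085], [0.901, -0.3409, 0.2683]]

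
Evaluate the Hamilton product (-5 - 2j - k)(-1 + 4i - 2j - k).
-20i + 8j + 14k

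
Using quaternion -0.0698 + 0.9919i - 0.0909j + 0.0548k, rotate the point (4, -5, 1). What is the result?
(4.895, 4.245, 0.142)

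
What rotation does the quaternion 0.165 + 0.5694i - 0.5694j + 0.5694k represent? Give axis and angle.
axis = (√3/3, -√3/3, √3/3), θ = 161°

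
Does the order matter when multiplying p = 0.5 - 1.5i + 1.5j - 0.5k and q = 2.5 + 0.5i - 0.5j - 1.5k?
Yes: pq = 2 - 6i + j - 2k ≠ 2 - i + 6j - 2k = qp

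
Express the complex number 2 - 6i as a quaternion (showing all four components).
2 - 6i + 0j + 0k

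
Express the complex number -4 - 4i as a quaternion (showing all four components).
-4 - 4i + 0j + 0k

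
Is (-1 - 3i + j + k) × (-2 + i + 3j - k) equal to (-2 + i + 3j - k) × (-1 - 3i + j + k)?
No: pq = 3 + i - 7j - 11k ≠ 3 + 9i - 3j + 9k = qp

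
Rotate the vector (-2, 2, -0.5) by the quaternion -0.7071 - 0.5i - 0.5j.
(-0.354, 0.354, 2.828)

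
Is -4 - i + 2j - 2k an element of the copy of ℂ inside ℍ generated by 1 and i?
No. The quaternion -4 - i + 2j - 2k has j-coefficient y = 2 and k-coefficient z = -2, not both zero, so it does not lie in the complex subalgebra spanned by 1 and i.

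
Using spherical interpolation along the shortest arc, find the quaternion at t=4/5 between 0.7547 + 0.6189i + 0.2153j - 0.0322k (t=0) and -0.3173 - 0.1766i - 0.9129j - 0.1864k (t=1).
0.4488 + 0.2968i + 0.8292j + 0.1513k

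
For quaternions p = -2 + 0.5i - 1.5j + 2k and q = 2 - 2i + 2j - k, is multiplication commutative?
No: pq = 2 + 2.5i - 10.5j + 4k ≠ 2 + 7.5i - 3.5j + 8k = qp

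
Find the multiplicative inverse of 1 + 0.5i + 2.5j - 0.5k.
0.129 - 0.0645i - 0.3226j + 0.0645k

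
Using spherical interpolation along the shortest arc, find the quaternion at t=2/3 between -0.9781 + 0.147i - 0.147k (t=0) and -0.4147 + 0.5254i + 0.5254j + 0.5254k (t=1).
-0.7167 + 0.4599i + 0.3996j + 0.3393k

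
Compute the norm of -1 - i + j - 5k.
√28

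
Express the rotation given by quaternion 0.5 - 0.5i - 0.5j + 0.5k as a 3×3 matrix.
[[0, 0, -1], [1, 0, 0], [0, -1, 0]]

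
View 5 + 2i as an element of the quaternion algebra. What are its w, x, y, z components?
5 + 2i + 0j + 0k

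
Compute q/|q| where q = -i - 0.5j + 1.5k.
-0.5345i - 0.2673j + 0.8018k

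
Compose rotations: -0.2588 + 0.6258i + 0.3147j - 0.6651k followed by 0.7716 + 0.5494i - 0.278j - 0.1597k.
-0.5622 + 0.5758i + 0.5802j - 0.125k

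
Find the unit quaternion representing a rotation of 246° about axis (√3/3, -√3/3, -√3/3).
-0.5446 + 0.4842i - 0.4842j - 0.4842k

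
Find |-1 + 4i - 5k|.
√42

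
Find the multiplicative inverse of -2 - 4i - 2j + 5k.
-0.0408 + 0.0816i + 0.0408j - 0.102k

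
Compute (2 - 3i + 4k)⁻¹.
0.069 + 0.1034i - 0.1379k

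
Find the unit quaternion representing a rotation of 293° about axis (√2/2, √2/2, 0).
-0.8339 + 0.3903i + 0.3903j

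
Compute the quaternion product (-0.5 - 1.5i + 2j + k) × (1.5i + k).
1.25 + 1.25i + 3j - 3.5k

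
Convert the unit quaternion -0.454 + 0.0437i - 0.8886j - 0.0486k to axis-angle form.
axis = (0.049, -0.9973, -0.0545), θ = 234°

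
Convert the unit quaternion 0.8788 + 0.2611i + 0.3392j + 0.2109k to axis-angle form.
axis = (0.5472, 0.7108, 0.442), θ = 57°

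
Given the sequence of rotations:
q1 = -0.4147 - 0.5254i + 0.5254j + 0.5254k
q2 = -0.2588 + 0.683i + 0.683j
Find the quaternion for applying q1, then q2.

q2 · q1 = 0.1073 + 0.2116i - 0.7781j + 0.5817k
0.1073 + 0.2116i - 0.7781j + 0.5817k


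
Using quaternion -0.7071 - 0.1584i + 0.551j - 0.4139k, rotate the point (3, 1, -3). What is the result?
(1.335, 3.88, 1.471)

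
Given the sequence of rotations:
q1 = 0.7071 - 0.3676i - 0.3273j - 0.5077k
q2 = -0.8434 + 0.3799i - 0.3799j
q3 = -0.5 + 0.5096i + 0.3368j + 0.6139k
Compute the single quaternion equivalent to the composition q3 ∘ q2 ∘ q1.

q2 · q1 = -0.5811 + 0.7715i + 0.2003j + 0.1642k
q3 · q2 · q1 = -0.2709 - 0.7495i + 0.0941j - 0.5966k
-0.2709 - 0.7495i + 0.0941j - 0.5966k


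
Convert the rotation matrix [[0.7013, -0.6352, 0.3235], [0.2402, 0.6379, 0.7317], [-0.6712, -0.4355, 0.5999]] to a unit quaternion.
0.8572 - 0.3404i + 0.2901j + 0.2553k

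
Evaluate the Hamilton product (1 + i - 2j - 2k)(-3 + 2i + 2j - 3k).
-7 + 9i + 7j + 9k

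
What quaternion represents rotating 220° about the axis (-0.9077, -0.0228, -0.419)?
-0.342 - 0.853i - 0.0214j - 0.3937k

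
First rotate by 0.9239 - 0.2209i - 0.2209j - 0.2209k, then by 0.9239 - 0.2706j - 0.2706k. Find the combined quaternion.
0.734 - 0.2041i - 0.3943j - 0.5139k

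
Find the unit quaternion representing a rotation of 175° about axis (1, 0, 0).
0.0436 + 0.999i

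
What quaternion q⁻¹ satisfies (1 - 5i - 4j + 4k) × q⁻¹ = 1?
0.0172 + 0.0862i + 0.069j - 0.069k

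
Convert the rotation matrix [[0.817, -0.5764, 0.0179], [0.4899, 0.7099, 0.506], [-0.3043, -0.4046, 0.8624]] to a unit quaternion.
0.9205 - 0.2473i + 0.0875j + 0.2896k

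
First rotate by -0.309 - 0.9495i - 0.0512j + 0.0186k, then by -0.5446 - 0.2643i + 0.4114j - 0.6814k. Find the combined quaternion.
-0.0489 + 0.5715i + 0.5527j + 0.6046k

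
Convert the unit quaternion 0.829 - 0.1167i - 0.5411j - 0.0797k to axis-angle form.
axis = (-0.2087, -0.9675, -0.1425), θ = 68°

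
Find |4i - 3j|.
5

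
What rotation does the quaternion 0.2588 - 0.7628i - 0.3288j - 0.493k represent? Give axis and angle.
axis = (-0.7897, -0.3404, -0.5104), θ = 5π/6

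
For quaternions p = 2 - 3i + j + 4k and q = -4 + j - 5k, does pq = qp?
No: pq = 11 + 3i - 17j - 29k ≠ 11 + 21i + 13j - 23k = qp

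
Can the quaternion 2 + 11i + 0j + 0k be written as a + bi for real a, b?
Yes. The quaternion 2 + 11i has j- and k-coefficients y = z = 0, so it lies in the complex subalgebra spanned by 1 and i.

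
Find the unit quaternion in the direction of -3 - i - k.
-0.9045 - 0.3015i - 0.3015k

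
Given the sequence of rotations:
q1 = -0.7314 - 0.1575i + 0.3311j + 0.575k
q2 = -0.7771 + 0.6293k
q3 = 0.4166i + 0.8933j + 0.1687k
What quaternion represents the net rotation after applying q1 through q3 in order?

q2 · q1 = 0.2065 - 0.086i - 0.3564j - 0.9071k
q3 · q2 · q1 = 0.5072 - 0.6642i + 0.5479j - 0.0368k
0.5072 - 0.6642i + 0.5479j - 0.0368k


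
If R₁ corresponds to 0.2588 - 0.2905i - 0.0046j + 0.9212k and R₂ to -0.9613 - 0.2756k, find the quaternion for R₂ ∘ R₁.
0.0051 + 0.278i + 0.0845j - 0.9569k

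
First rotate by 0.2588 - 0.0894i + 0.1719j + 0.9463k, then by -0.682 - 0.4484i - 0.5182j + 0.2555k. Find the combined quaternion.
-0.3693 - 0.5894i + 0.1501j - 0.7027k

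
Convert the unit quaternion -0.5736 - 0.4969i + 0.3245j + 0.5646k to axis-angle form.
axis = (-0.6066, 0.3961, 0.6893), θ = 250°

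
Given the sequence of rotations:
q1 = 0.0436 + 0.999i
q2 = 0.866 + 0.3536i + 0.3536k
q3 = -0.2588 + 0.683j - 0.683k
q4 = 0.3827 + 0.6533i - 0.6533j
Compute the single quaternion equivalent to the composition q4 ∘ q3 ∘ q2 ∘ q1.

q2 · q1 = -0.3155 + 0.8806i + 0.3532j + 0.0154k
q3 · q2 · q1 = -0.1491 + 0.0239i - 0.9083j - 0.3899k
q4 · q3 · q2 · q1 = -0.6661 + 0.1665i + 0.0045j - 0.727k
-0.6661 + 0.1665i + 0.0045j - 0.727k


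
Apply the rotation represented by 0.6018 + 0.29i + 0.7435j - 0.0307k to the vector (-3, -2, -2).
(-2.368, -2.053, 2.679)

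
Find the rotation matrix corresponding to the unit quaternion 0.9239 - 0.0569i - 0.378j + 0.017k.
[[0.7137, 0.0116, -0.7004], [0.0744, 0.9929, 0.0923], [0.6965, -0.118, 0.7078]]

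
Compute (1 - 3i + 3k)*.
1 + 3i - 3k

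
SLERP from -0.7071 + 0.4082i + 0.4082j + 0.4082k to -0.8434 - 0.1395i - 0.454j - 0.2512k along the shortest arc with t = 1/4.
-0.8914 + 0.3054i + 0.2004j + 0.2681k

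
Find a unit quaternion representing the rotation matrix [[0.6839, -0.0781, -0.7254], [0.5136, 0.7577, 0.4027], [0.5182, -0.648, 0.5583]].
0.866 - 0.3033i - 0.359j + 0.1708k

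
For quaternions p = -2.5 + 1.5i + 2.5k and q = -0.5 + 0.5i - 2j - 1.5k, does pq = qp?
No: pq = 4.25 + 3i + 8.5j - 0.5k ≠ 4.25 - 7i + 1.5j + 5.5k = qp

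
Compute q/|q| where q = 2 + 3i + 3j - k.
0.417 + 0.6255i + 0.6255j - 0.2085k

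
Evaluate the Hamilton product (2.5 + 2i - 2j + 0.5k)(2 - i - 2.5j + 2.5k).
0.75 - 2.25i - 15.75j + 0.25k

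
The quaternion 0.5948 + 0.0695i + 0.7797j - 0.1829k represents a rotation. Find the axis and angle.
axis = (0.0865, 0.9699, -0.2275), θ = 107°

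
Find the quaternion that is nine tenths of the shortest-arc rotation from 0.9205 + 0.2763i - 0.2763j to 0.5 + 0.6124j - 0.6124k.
0.599 + 0.0367i + 0.547j - 0.5837k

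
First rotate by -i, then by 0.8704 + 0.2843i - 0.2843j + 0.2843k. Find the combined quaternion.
0.2843 - 0.8704i - 0.2843j - 0.2843k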